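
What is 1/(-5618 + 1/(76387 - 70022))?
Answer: -6365/35758569 ≈ -0.00017800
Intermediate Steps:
1/(-5618 + 1/(76387 - 70022)) = 1/(-5618 + 1/6365) = 1/(-35758569/6365) = -6365/35758569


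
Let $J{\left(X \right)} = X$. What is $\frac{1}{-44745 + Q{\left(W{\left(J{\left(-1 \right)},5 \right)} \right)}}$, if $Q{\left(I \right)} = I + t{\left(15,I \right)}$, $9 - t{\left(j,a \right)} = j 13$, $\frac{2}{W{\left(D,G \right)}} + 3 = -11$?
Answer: $- \frac{7}{314518} \approx -2.2256 \cdot 10^{-5}$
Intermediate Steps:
$W{\left(D,G \right)} = - \frac{1}{7}$ ($W{\left(D,G \right)} = \frac{2}{-3 - 11} = \frac{2}{-14} = 2 \left(- \frac{1}{14}\right) = - \frac{1}{7}$)
$t{\left(j,a \right)} = 9 - 13 j$ ($t{\left(j,a \right)} = 9 - j 13 = 9 - 13 j$)
$Q{\left(I \right)} = -186 + I$ ($Q{\left(I \right)} = I + \left(9 - 195\right) = I - 186 = -186 + I$)
$\frac{1}{-44745 + Q{\left(W{\left(J{\left(-1 \right)},5 \right)} \right)}} = \frac{1}{-44745 - \frac{1303}{7}} = \frac{1}{- \frac{314518}{7}} = - \frac{7}{314518}$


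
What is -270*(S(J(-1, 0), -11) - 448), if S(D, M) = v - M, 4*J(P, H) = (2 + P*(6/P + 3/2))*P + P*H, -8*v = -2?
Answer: 235845/2 ≈ 1.1792e+5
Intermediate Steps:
v = 1/4 (v = -1/8*(-2) = 1/4 ≈ 0.25000)
J(P, H) = H*P/4 + P*(2 + P*(3/2 + 6/P))/4 (J(P, H) = ((2 + P*(6/P + 3/2))*P + P*H)/4 = ((2 + P*(6/P + 3*(1/2)))*P + H*P)/4 = ((2 + P*(6/P + 3/2))*P + H*P)/4 = ((2 + P*(3/2 + 6/P))*P + H*P)/4 = (P*(2 + P*(3/2 + 6/P)) + H*P)/4 = (H*P + P*(2 + P*(3/2 + 6/P)))/4 = H*P/4 + P*(2 + P*(3/2 + 6/P))/4)
S(D, M) = 1/4 - M
-270*(S(J(-1, 0), -11) - 448) = -270*((1/4 - 1*(-11)) - 448) = -270*((1/4 + 11) - 448) = -270*(45/4 - 448) = -270*(-1747/4) = 235845/2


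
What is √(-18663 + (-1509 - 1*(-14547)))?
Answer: 75*I ≈ 75.0*I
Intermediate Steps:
√(-18663 + (-1509 - 1*(-14547))) = √(-18663 + (-1509 + 14547)) = √(-18663 + 13038) = √(-5625) = 75*I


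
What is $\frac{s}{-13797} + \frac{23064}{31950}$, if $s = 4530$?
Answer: $\frac{3212602}{8163225} \approx 0.39355$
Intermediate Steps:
$\frac{s}{-13797} + \frac{23064}{31950} = \frac{4530}{-13797} + \frac{23064}{31950} = 4530 \left(- \frac{1}{13797}\right) + 23064 \cdot \frac{1}{31950} = - \frac{1510}{4599} + \frac{3844}{5325} = \frac{3212602}{8163225}$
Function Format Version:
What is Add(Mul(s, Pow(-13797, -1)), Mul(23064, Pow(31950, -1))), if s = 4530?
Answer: Rational(3212602, 8163225) ≈ 0.39355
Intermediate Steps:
Add(Mul(s, Pow(-13797, -1)), Mul(23064, Pow(31950, -1))) = Add(Mul(4530, Pow(-13797, -1)), Mul(23064, Pow(31950, -1))) = Add(Mul(4530, Rational(-1, 13797)), Mul(23064, Rational(1, 31950))) = Add(Rational(-1510, 4599), Rational(3844, 5325)) = Rational(3212602, 8163225)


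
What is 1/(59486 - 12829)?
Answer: 1/46657 ≈ 2.1433e-5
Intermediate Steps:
1/(59486 - 12829) = 1/46657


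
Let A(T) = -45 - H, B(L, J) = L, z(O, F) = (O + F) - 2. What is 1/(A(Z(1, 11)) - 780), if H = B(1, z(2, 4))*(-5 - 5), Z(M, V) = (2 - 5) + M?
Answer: -1/815 ≈ -0.0012270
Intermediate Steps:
Z(M, V) = -3 + M
z(O, F) = -2 + F + O (z(O, F) = (F + O) - 2 = -2 + F + O)
H = -10 (H = 1*(-5 - 5) = 1*(-10) = -10)
A(T) = -35 (A(T) = -45 - 1*(-10) = -45 + 10 = -35)
1/(A(Z(1, 11)) - 780) = 1/(-35 - 780) = 1/(-815) = -1/815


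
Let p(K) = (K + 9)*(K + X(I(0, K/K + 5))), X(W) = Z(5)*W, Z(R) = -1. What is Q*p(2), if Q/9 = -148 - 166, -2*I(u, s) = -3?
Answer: -15543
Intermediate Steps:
I(u, s) = 3/2 (I(u, s) = -½*(-3) = 3/2)
Q = -2826 (Q = 9*(-148 - 166) = 9*(-314) = -2826)
X(W) = -W
p(K) = (9 + K)*(-3/2 + K) (p(K) = (K + 9)*(K - 1*3/2) = (9 + K)*(K - 3/2) = (9 + K)*(-3/2 + K))
Q*p(2) = -2826*(-27/2 + 2² + (15/2)*2) = -2826*(-27/2 + 4 + 15) = -2826*11/2 = -15543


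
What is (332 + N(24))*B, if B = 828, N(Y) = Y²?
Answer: 751824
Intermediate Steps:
(332 + N(24))*B = (332 + 24²)*828 = (332 + 576)*828 = 908*828 = 751824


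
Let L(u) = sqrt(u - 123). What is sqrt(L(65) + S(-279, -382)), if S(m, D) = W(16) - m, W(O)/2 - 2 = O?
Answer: sqrt(315 + I*sqrt(58)) ≈ 17.75 + 0.2145*I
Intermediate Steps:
W(O) = 4 + 2*O
S(m, D) = 36 - m (S(m, D) = (4 + 2*16) - m = (4 + 32) - m = 36 - m)
L(u) = sqrt(-123 + u)
sqrt(L(65) + S(-279, -382)) = sqrt(sqrt(-123 + 65) + (36 - 1*(-279))) = sqrt(sqrt(-58) + (36 + 279)) = sqrt(I*sqrt(58) + 315) = sqrt(315 + I*sqrt(58))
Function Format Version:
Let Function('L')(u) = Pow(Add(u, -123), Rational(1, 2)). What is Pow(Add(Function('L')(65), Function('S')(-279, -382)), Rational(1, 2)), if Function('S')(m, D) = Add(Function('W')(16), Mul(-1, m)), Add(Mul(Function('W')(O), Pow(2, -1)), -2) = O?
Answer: Pow(Add(315, Mul(I, Pow(58, Rational(1, 2)))), Rational(1, 2)) ≈ Add(17.750, Mul(0.2145, I))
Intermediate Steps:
Function('W')(O) = Add(4, Mul(2, O))
Function('S')(m, D) = Add(36, Mul(-1, m)) (Function('S')(m, D) = Add(Add(4, Mul(2, 16)), Mul(-1, m)) = Add(Add(4, 32), Mul(-1, m)) = Add(36, Mul(-1, m)))
Function('L')(u) = Pow(Add(-123, u), Rational(1, 2))
Pow(Add(Function('L')(65), Function('S')(-279, -382)), Rational(1, 2)) = Pow(Add(Pow(Add(-123, 65), Rational(1, 2)), Add(36, Mul(-1, -279))), Rational(1, 2)) = Pow(Add(Pow(-58, Rational(1, 2)), Add(36, 279)), Rational(1, 2)) = Pow(Add(Mul(I, Pow(58, Rational(1, 2))), 315), Rational(1, 2)) = Pow(Add(315, Mul(I, Pow(58, Rational(1, 2)))), Rational(1, 2))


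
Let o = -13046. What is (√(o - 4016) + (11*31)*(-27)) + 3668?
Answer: -5539 + I*√17062 ≈ -5539.0 + 130.62*I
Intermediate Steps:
(√(o - 4016) + (11*31)*(-27)) + 3668 = (√(-13046 - 4016) + (11*31)*(-27)) + 3668 = (√(-17062) + 341*(-27)) + 3668 = (I*√17062 - 9207) + 3668 = (-9207 + I*√17062) + 3668 = -5539 + I*√17062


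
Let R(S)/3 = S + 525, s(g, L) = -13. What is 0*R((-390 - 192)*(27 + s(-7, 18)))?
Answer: 0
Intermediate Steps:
R(S) = 1575 + 3*S (R(S) = 3*(S + 525) = 3*(525 + S) = 1575 + 3*S)
0*R((-390 - 192)*(27 + s(-7, 18))) = 0*(1575 + 3*((-390 - 192)*(27 - 13))) = 0*(1575 + 3*(-582*14)) = 0*(1575 + 3*(-8148)) = 0*(1575 - 24444) = 0*(-22869) = 0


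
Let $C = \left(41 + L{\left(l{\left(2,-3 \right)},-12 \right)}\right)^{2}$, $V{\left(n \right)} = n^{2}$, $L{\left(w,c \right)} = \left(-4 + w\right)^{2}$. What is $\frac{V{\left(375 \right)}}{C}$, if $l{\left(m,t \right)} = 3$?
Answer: $\frac{15625}{196} \approx 79.719$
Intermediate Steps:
$C = 1764$ ($C = \left(41 + \left(-4 + 3\right)^{2}\right)^{2} = \left(41 + \left(-1\right)^{2}\right)^{2} = \left(41 + 1\right)^{2} = 42^{2} = 1764$)
$\frac{V{\left(375 \right)}}{C} = \frac{375^{2}}{1764} = 140625 \cdot \frac{1}{1764} = \frac{15625}{196}$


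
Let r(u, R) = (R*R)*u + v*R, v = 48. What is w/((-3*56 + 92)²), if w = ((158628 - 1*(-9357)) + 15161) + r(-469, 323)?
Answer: -48731651/5776 ≈ -8436.9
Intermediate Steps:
r(u, R) = 48*R + u*R² (r(u, R) = (R*R)*u + 48*R = R²*u + 48*R = u*R² + 48*R = 48*R + u*R²)
w = -48731651 (w = ((158628 - 1*(-9357)) + 15161) + 323*(48 + 323*(-469)) = ((158628 + 9357) + 15161) + 323*(48 - 151487) = (167985 + 15161) + 323*(-151439) = 183146 - 48914797 = -48731651)
w/((-3*56 + 92)²) = -48731651/(-3*56 + 92)² = -48731651/(-168 + 92)² = -48731651/((-76)²) = -48731651/5776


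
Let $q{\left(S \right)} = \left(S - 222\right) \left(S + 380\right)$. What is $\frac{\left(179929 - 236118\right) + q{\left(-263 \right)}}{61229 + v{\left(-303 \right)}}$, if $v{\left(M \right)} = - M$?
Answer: $- \frac{56467}{30766} \approx -1.8354$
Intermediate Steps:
$q{\left(S \right)} = \left(-222 + S\right) \left(380 + S\right)$
$\frac{\left(179929 - 236118\right) + q{\left(-263 \right)}}{61229 + v{\left(-303 \right)}} = \frac{\left(179929 - 236118\right) + \left(-84360 + \left(-263\right)^{2} + 158 \left(-263\right)\right)}{61229 - -303} = \frac{\left(179929 - 236118\right) - 56745}{61229 + 303} = \frac{-56189 - 56745}{61532} = \left(-112934\right) \frac{1}{61532} = - \frac{56467}{30766}$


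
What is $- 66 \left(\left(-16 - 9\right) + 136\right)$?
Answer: $-7326$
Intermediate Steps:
$- 66 \left(\left(-16 - 9\right) + 136\right) = - 66 \left(-25 + 136\right) = \left(-66\right) 111 = -7326$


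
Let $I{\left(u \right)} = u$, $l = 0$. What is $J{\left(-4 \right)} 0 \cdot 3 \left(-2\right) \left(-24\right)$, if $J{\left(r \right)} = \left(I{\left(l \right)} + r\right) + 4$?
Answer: $0$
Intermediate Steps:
$J{\left(r \right)} = 4 + r$ ($J{\left(r \right)} = \left(0 + r\right) + 4 = r + 4 = 4 + r$)
$J{\left(-4 \right)} 0 \cdot 3 \left(-2\right) \left(-24\right) = \left(4 - 4\right) 0 \cdot 3 \left(-2\right) \left(-24\right) = 0 \cdot 0 \cdot 3 \left(-2\right) \left(-24\right) = 0 \cdot 3 \left(-2\right) \left(-24\right) = 0 \left(-2\right) \left(-24\right) = 0 \left(-24\right) = 0$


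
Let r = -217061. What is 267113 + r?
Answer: 50052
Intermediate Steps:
267113 + r = 267113 - 217061 = 50052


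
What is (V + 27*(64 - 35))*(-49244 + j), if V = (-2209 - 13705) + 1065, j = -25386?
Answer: 1049745580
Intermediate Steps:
V = -14849 (V = -15914 + 1065 = -14849)
(V + 27*(64 - 35))*(-49244 + j) = (-14849 + 27*(64 - 35))*(-49244 - 25386) = (-14849 + 27*29)*(-74630) = (-14849 + 783)*(-74630) = -14066*(-74630) = 1049745580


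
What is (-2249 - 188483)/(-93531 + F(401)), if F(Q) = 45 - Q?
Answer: 190732/93887 ≈ 2.0315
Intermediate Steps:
(-2249 - 188483)/(-93531 + F(401)) = (-2249 - 188483)/(-93531 + (45 - 1*401)) = -190732/(-93531 + (45 - 401)) = -190732/(-93531 - 356) = -190732/(-93887) = -190732*(-1/93887) = 190732/93887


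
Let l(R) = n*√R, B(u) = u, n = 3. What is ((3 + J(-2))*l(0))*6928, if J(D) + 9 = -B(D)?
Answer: 0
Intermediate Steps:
l(R) = 3*√R
J(D) = -9 - D
((3 + J(-2))*l(0))*6928 = ((3 + (-9 - 1*(-2)))*(3*√0))*6928 = ((3 + (-9 + 2))*(3*0))*6928 = ((3 - 7)*0)*6928 = -4*0*6928 = 0*6928 = 0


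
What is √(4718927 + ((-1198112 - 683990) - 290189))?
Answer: 2*√636659 ≈ 1595.8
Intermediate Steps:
√(4718927 + ((-1198112 - 683990) - 290189)) = √(4718927 + (-1882102 - 290189)) = √(4718927 - 2172291) = √2546636 = 2*√636659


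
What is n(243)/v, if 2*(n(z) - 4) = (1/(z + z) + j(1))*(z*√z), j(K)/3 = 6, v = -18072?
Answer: -1/4518 - 8749*√3/8032 ≈ -1.8869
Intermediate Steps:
j(K) = 18 (j(K) = 3*6 = 18)
n(z) = 4 + z^(3/2)*(18 + 1/(2*z))/2 (n(z) = 4 + ((1/(z + z) + 18)*(z*√z))/2 = 4 + ((1/(2*z) + 18)*z^(3/2))/2 = 4 + ((18 + 1/(2*z))*z^(3/2))/2 = 4 + (z^(3/2)*(18 + 1/(2*z)))/2 = 4 + z^(3/2)*(18 + 1/(2*z))/2)
n(243)/v = (4 + 9*243^(3/2) + √243/4)/(-18072) = (4 + 9*(2187*√3) + (9*√3)/4)*(-1/18072) = (4 + 19683*√3 + 9*√3/4)*(-1/18072) = (4 + 78741*√3/4)*(-1/18072) = -1/4518 - 8749*√3/8032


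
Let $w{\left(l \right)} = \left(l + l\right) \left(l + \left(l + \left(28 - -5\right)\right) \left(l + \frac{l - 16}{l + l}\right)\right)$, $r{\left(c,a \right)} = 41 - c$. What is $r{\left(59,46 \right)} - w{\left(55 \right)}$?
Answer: $-541900$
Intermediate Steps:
$w{\left(l \right)} = 2 l \left(l + \left(33 + l\right) \left(l + \frac{-16 + l}{2 l}\right)\right)$ ($w{\left(l \right)} = 2 l \left(l + \left(l + \left(28 + 5\right)\right) \left(l + \frac{-16 + l}{2 l}\right)\right) = 2 l \left(l + \left(l + 33\right) \left(l + \left(-16 + l\right) \frac{1}{2 l}\right)\right) = 2 l \left(l + \left(33 + l\right) \left(l + \frac{-16 + l}{2 l}\right)\right)$)
$r{\left(59,46 \right)} - w{\left(55 \right)} = \left(41 - 59\right) - \left(-528 + 2 \cdot 55^{3} + 17 \cdot 55 + 69 \cdot 55^{2}\right) = \left(41 - 59\right) - \left(-528 + 2 \cdot 166375 + 935 + 69 \cdot 3025\right) = -18 - \left(-528 + 332750 + 935 + 208725\right) = -18 - 541882 = -541900$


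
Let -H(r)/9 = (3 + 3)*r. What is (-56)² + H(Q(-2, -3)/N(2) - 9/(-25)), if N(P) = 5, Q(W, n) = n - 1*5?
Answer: 80074/25 ≈ 3203.0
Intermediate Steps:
Q(W, n) = -5 + n (Q(W, n) = n - 5 = -5 + n)
H(r) = -54*r (H(r) = -9*(3 + 3)*r = -54*r)
(-56)² + H(Q(-2, -3)/N(2) - 9/(-25)) = (-56)² - 54*((-5 - 3)/5 - 9/(-25)) = 3136 - 54*(-8*⅕ - 9*(-1/25)) = 3136 - 54*(-8/5 + 9/25) = 3136 - 54*(-31/25) = 3136 + 1674/25 = 80074/25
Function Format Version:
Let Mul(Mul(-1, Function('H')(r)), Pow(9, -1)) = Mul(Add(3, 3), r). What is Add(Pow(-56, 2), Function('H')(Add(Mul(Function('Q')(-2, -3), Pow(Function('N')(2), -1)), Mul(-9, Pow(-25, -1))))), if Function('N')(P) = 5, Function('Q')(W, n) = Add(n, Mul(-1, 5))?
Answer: Rational(80074, 25) ≈ 3203.0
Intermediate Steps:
Function('Q')(W, n) = Add(-5, n) (Function('Q')(W, n) = Add(n, -5) = Add(-5, n))
Function('H')(r) = Mul(-54, r) (Function('H')(r) = Mul(-9, Mul(Add(3, 3), r)) = Mul(-9, Mul(6, r)) = Mul(-54, r))
Add(Pow(-56, 2), Function('H')(Add(Mul(Function('Q')(-2, -3), Pow(Function('N')(2), -1)), Mul(-9, Pow(-25, -1))))) = Add(Pow(-56, 2), Mul(-54, Add(Mul(Add(-5, -3), Pow(5, -1)), Mul(-9, Pow(-25, -1))))) = Add(3136, Mul(-54, Add(Mul(-8, Rational(1, 5)), Mul(-9, Rational(-1, 25))))) = Add(3136, Mul(-54, Add(Rational(-8, 5), Rational(9, 25)))) = Add(3136, Mul(-54, Rational(-31, 25))) = Add(3136, Rational(1674, 25)) = Rational(80074, 25)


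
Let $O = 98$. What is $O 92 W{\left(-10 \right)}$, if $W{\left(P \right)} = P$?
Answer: $-90160$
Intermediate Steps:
$O 92 W{\left(-10 \right)} = 98 \cdot 92 \left(-10\right) = 9016 \left(-10\right) = -90160$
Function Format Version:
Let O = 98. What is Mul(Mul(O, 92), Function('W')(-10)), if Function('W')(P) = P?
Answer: -90160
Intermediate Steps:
Mul(Mul(O, 92), Function('W')(-10)) = Mul(Mul(98, 92), -10) = Mul(9016, -10) = -90160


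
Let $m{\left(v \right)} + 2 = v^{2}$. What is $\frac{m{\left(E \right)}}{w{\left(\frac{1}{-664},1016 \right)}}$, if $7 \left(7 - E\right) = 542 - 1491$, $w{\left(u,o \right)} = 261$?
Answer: $\frac{995906}{12789} \approx 77.872$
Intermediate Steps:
$E = \frac{998}{7}$ ($E = 7 - \frac{542 - 1491}{7} = 7 - - \frac{949}{7} = 7 + \frac{949}{7} = \frac{998}{7} \approx 142.57$)
$m{\left(v \right)} = -2 + v^{2}$
$\frac{m{\left(E \right)}}{w{\left(\frac{1}{-664},1016 \right)}} = \frac{-2 + \left(\frac{998}{7}\right)^{2}}{261} = \left(-2 + \frac{996004}{49}\right) \frac{1}{261} = \frac{995906}{49} \cdot \frac{1}{261} = \frac{995906}{12789}$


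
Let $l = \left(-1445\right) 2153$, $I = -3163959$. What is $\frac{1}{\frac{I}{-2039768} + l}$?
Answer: $- \frac{2039768}{6345888464321} \approx -3.2143 \cdot 10^{-7}$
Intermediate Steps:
$l = -3111085$
$\frac{1}{\frac{I}{-2039768} + l} = \frac{1}{- \frac{3163959}{-2039768} - 3111085} = \frac{1}{\left(-3163959\right) \left(- \frac{1}{2039768}\right) - 3111085} = \frac{1}{\frac{3163959}{2039768} - 3111085} = \frac{1}{- \frac{6345888464321}{2039768}} = - \frac{2039768}{6345888464321}$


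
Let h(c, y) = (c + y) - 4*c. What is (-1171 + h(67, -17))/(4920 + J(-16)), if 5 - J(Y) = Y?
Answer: -463/1647 ≈ -0.28112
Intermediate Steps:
h(c, y) = y - 3*c
J(Y) = 5 - Y
(-1171 + h(67, -17))/(4920 + J(-16)) = (-1171 + (-17 - 3*67))/(4920 + (5 - 1*(-16))) = (-1171 + (-17 - 201))/(4920 + (5 + 16)) = (-1171 - 218)/(4920 + 21) = -1389/4941 = -1389*1/4941 = -463/1647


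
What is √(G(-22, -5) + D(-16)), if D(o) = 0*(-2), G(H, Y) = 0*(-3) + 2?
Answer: √2 ≈ 1.4142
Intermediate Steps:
G(H, Y) = 2 (G(H, Y) = 0 + 2 = 2)
D(o) = 0
√(G(-22, -5) + D(-16)) = √(2 + 0) = √2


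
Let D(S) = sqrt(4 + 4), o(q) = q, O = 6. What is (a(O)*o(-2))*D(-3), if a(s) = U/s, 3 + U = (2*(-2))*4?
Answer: 38*sqrt(2)/3 ≈ 17.913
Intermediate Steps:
D(S) = 2*sqrt(2) (D(S) = sqrt(8) = 2*sqrt(2))
U = -19 (U = -3 + (2*(-2))*4 = -3 - 4*4 = -3 - 16 = -19)
a(s) = -19/s
(a(O)*o(-2))*D(-3) = (-19/6*(-2))*(2*sqrt(2)) = 19*(2*sqrt(2))/3 = 38*sqrt(2)/3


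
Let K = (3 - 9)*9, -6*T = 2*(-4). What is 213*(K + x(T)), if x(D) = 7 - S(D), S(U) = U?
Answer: -10295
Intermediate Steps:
T = 4/3 (T = -(-4)/3 = -⅙*(-8) = 4/3 ≈ 1.3333)
x(D) = 7 - D
K = -54 (K = -6*9 = -54)
213*(K + x(T)) = 213*(-54 + (7 - 1*4/3)) = 213*(-54 + (7 - 4/3)) = 213*(-54 + 17/3) = 213*(-145/3) = -10295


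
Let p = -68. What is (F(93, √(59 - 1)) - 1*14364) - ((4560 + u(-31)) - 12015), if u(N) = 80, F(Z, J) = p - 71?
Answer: -7128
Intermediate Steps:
F(Z, J) = -139 (F(Z, J) = -68 - 71 = -139)
(F(93, √(59 - 1)) - 1*14364) - ((4560 + u(-31)) - 12015) = (-139 - 1*14364) - ((4560 + 80) - 12015) = (-139 - 14364) - (4640 - 12015) = -14503 - 1*(-7375) = -14503 + 7375 = -7128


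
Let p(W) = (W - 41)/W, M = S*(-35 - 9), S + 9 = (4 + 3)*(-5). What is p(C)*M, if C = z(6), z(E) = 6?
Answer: -33880/3 ≈ -11293.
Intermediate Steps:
S = -44 (S = -9 + (4 + 3)*(-5) = -9 + 7*(-5) = -9 - 35 = -44)
C = 6
M = 1936 (M = -44*(-35 - 9) = -44*(-44) = 1936)
p(W) = (-41 + W)/W
p(C)*M = ((-41 + 6)/6)*1936 = ((⅙)*(-35))*1936 = -35/6*1936 = -33880/3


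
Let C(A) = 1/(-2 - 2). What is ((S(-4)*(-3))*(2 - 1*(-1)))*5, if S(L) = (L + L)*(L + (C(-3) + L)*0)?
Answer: -1440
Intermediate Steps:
C(A) = -¼ (C(A) = 1/(-4) = -¼)
S(L) = 2*L² (S(L) = (L + L)*(L + (-¼ + L)*0) = (2*L)*(L + 0) = (2*L)*L = 2*L²)
((S(-4)*(-3))*(2 - 1*(-1)))*5 = (((2*(-4)²)*(-3))*(2 - 1*(-1)))*5 = (((2*16)*(-3))*(2 + 1))*5 = ((32*(-3))*3)*5 = -96*3*5 = -288*5 = -1440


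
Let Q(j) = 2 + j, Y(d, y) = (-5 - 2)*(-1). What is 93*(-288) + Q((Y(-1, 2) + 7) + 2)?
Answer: -26766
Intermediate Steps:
Y(d, y) = 7 (Y(d, y) = -7*(-1) = 7)
93*(-288) + Q((Y(-1, 2) + 7) + 2) = 93*(-288) + (2 + ((7 + 7) + 2)) = -26784 + (2 + (14 + 2)) = -26784 + (2 + 16) = -26784 + 18 = -26766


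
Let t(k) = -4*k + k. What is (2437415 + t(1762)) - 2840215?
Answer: -408086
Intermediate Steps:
t(k) = -3*k
(2437415 + t(1762)) - 2840215 = (2437415 - 3*1762) - 2840215 = (2437415 - 5286) - 2840215 = 2432129 - 2840215 = -408086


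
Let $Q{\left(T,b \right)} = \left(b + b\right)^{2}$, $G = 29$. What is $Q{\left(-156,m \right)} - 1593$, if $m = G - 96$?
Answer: $16363$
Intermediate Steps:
$m = -67$ ($m = 29 - 96 = -67$)
$Q{\left(T,b \right)} = 4 b^{2}$ ($Q{\left(T,b \right)} = \left(2 b\right)^{2} = 4 b^{2}$)
$Q{\left(-156,m \right)} - 1593 = 4 \left(-67\right)^{2} - 1593 = 4 \cdot 4489 - 1593 = 17956 - 1593 = 16363$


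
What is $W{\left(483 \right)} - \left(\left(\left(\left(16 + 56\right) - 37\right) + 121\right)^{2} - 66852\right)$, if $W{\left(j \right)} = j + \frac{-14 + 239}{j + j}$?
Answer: $\frac{13845753}{322} \approx 42999.0$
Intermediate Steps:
$W{\left(j \right)} = j + \frac{225}{2 j}$
$W{\left(483 \right)} - \left(\left(\left(\left(16 + 56\right) - 37\right) + 121\right)^{2} - 66852\right) = \left(483 + \frac{225}{2 \cdot 483}\right) - \left(\left(\left(\left(16 + 56\right) - 37\right) + 121\right)^{2} - 66852\right) = \left(483 + \frac{225}{2} \cdot \frac{1}{483}\right) - \left(\left(\left(72 - 37\right) + 121\right)^{2} - 66852\right) = \left(483 + \frac{75}{322}\right) - \left(\left(35 + 121\right)^{2} - 66852\right) = \frac{155601}{322} - \left(156^{2} - 66852\right) = \frac{155601}{322} - \left(24336 - 66852\right) = \frac{155601}{322} - -42516 = \frac{155601}{322} + 42516 = \frac{13845753}{322}$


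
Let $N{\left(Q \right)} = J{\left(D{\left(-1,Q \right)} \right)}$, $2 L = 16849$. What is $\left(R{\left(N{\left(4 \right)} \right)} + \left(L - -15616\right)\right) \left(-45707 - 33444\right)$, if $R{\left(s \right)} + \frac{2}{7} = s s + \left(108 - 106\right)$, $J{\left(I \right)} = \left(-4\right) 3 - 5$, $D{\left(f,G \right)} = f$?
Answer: $- \frac{26961759187}{14} \approx -1.9258 \cdot 10^{9}$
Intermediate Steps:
$L = \frac{16849}{2}$ ($L = \frac{1}{2} \cdot 16849 = \frac{16849}{2} \approx 8424.5$)
$J{\left(I \right)} = -17$ ($J{\left(I \right)} = -12 - 5 = -17$)
$N{\left(Q \right)} = -17$
$R{\left(s \right)} = \frac{12}{7} + s^{2}$ ($R{\left(s \right)} = - \frac{2}{7} + \left(s s + \left(108 - 106\right)\right) = - \frac{2}{7} + \left(s^{2} + \left(108 - 106\right)\right) = - \frac{2}{7} + \left(s^{2} + 2\right) = - \frac{2}{7} + \left(2 + s^{2}\right) = \frac{12}{7} + s^{2}$)
$\left(R{\left(N{\left(4 \right)} \right)} + \left(L - -15616\right)\right) \left(-45707 - 33444\right) = \left(\left(\frac{12}{7} + \left(-17\right)^{2}\right) + \left(\frac{16849}{2} - -15616\right)\right) \left(-45707 - 33444\right) = \left(\left(\frac{12}{7} + 289\right) + \left(\frac{16849}{2} + 15616\right)\right) \left(-79151\right) = \left(\frac{2035}{7} + \frac{48081}{2}\right) \left(-79151\right) = \frac{340637}{14} \left(-79151\right) = - \frac{26961759187}{14}$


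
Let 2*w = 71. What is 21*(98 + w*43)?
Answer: 68229/2 ≈ 34115.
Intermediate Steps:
w = 71/2 (w = (½)*71 = 71/2 ≈ 35.500)
21*(98 + w*43) = 21*(98 + (71/2)*43) = 21*(98 + 3053/2) = 21*(3249/2) = 68229/2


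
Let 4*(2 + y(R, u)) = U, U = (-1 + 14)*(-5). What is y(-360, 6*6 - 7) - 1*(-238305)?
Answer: 953147/4 ≈ 2.3829e+5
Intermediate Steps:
U = -65 (U = 13*(-5) = -65)
y(R, u) = -73/4 (y(R, u) = -2 + (¼)*(-65) = -2 - 65/4 = -73/4)
y(-360, 6*6 - 7) - 1*(-238305) = -73/4 - 1*(-238305) = -73/4 + 238305 = 953147/4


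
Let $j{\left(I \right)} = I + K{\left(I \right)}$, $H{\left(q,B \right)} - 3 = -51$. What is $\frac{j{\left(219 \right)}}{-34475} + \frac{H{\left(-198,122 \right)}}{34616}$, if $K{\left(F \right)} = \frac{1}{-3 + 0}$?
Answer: $- \frac{3459062}{447519975} \approx -0.0077294$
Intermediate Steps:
$K{\left(F \right)} = - \frac{1}{3}$ ($K{\left(F \right)} = \frac{1}{-3} = - \frac{1}{3}$)
$H{\left(q,B \right)} = -48$ ($H{\left(q,B \right)} = 3 - 51 = -48$)
$j{\left(I \right)} = - \frac{1}{3} + I$ ($j{\left(I \right)} = I - \frac{1}{3} = - \frac{1}{3} + I$)
$\frac{j{\left(219 \right)}}{-34475} + \frac{H{\left(-198,122 \right)}}{34616} = \frac{- \frac{1}{3} + 219}{-34475} - \frac{48}{34616} = \frac{656}{3} \left(- \frac{1}{34475}\right) - \frac{6}{4327} = - \frac{656}{103425} - \frac{6}{4327} = - \frac{3459062}{447519975}$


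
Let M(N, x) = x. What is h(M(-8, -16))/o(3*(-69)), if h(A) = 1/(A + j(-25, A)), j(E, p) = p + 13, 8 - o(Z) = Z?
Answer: -1/4085 ≈ -0.00024480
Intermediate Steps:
o(Z) = 8 - Z
j(E, p) = 13 + p
h(A) = 1/(13 + 2*A) (h(A) = 1/(A + (13 + A)) = 1/(13 + 2*A))
h(M(-8, -16))/o(3*(-69)) = 1/((13 + 2*(-16))*(8 - 3*(-69))) = 1/((13 - 32)*(8 - 1*(-207))) = 1/((-19)*(8 + 207)) = -1/19/215 = -1/19*1/215 = -1/4085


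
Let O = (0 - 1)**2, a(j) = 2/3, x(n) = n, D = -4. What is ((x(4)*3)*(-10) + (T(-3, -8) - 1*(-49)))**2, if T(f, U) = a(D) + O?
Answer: 43264/9 ≈ 4807.1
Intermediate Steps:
a(j) = 2/3 (a(j) = 2*(1/3) = 2/3)
O = 1 (O = (-1)**2 = 1)
T(f, U) = 5/3 (T(f, U) = 2/3 + 1 = 5/3)
((x(4)*3)*(-10) + (T(-3, -8) - 1*(-49)))**2 = ((4*3)*(-10) + (5/3 - 1*(-49)))**2 = (12*(-10) + (5/3 + 49))**2 = (-120 + 152/3)**2 = (-208/3)**2 = 43264/9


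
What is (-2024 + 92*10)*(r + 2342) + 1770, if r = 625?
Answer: -3273798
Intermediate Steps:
(-2024 + 92*10)*(r + 2342) + 1770 = (-2024 + 92*10)*(625 + 2342) + 1770 = (-2024 + 920)*2967 + 1770 = -1104*2967 + 1770 = -3275568 + 1770 = -3273798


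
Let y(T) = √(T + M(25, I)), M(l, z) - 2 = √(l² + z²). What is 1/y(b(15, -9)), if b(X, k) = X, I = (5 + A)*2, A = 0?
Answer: (17 + 5*√29)^(-½) ≈ 0.15088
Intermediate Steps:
I = 10 (I = (5 + 0)*2 = 5*2 = 10)
M(l, z) = 2 + √(l² + z²)
y(T) = √(2 + T + 5*√29) (y(T) = √(T + (2 + √(25² + 10²))) = √(T + (2 + √(625 + 100))) = √(T + (2 + √725)) = √(T + (2 + 5*√29)) = √(2 + T + 5*√29))
1/y(b(15, -9)) = 1/(√(2 + 15 + 5*√29)) = 1/(√(17 + 5*√29)) = (17 + 5*√29)^(-½)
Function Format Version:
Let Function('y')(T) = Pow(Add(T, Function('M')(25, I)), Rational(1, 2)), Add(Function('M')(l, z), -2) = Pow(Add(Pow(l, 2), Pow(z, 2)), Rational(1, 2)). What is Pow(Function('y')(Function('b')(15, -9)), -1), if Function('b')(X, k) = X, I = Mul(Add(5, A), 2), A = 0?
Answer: Pow(Add(17, Mul(5, Pow(29, Rational(1, 2)))), Rational(-1, 2)) ≈ 0.15088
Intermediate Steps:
I = 10 (I = Mul(Add(5, 0), 2) = Mul(5, 2) = 10)
Function('M')(l, z) = Add(2, Pow(Add(Pow(l, 2), Pow(z, 2)), Rational(1, 2)))
Function('y')(T) = Pow(Add(2, T, Mul(5, Pow(29, Rational(1, 2)))), Rational(1, 2)) (Function('y')(T) = Pow(Add(T, Add(2, Pow(Add(Pow(25, 2), Pow(10, 2)), Rational(1, 2)))), Rational(1, 2)) = Pow(Add(T, Add(2, Pow(Add(625, 100), Rational(1, 2)))), Rational(1, 2)) = Pow(Add(T, Add(2, Pow(725, Rational(1, 2)))), Rational(1, 2)) = Pow(Add(T, Add(2, Mul(5, Pow(29, Rational(1, 2))))), Rational(1, 2)) = Pow(Add(2, T, Mul(5, Pow(29, Rational(1, 2)))), Rational(1, 2)))
Pow(Function('y')(Function('b')(15, -9)), -1) = Pow(Pow(Add(2, 15, Mul(5, Pow(29, Rational(1, 2)))), Rational(1, 2)), -1) = Pow(Pow(Add(17, Mul(5, Pow(29, Rational(1, 2)))), Rational(1, 2)), -1) = Pow(Add(17, Mul(5, Pow(29, Rational(1, 2)))), Rational(-1, 2))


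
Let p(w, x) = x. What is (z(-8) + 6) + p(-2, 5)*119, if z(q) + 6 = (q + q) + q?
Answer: 571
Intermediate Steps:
z(q) = -6 + 3*q (z(q) = -6 + ((q + q) + q) = -6 + (2*q + q) = -6 + 3*q)
(z(-8) + 6) + p(-2, 5)*119 = ((-6 + 3*(-8)) + 6) + 5*119 = ((-6 - 24) + 6) + 595 = (-30 + 6) + 595 = -24 + 595 = 571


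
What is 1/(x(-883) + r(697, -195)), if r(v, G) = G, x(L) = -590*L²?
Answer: -1/460016705 ≈ -2.1738e-9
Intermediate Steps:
1/(x(-883) + r(697, -195)) = 1/(-590*(-883)² - 195) = 1/(-590*779689 - 195) = 1/(-460016510 - 195) = 1/(-460016705) = -1/460016705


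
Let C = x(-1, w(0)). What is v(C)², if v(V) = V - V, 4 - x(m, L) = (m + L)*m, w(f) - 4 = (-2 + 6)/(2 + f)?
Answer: 0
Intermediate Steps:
w(f) = 4 + 4/(2 + f) (w(f) = 4 + (-2 + 6)/(2 + f) = 4 + 4/(2 + f))
x(m, L) = 4 - m*(L + m) (x(m, L) = 4 - (m + L)*m = 4 - (L + m)*m = 4 - m*(L + m))
C = 9 (C = 4 - 1*(-1)² - 1*4*(3 + 0)/(2 + 0)*(-1) = 4 - 1*1 - 1*4*3/2*(-1) = 4 - 1 - 1*4*(½)*3*(-1) = 4 - 1 - 1*6*(-1) = 4 - 1 + 6 = 9)
v(V) = 0
v(C)² = 0² = 0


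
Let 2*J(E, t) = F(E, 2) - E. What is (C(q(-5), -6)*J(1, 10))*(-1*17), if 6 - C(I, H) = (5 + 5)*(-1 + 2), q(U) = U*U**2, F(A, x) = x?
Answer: 34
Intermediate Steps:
J(E, t) = 1 - E/2 (J(E, t) = (2 - E)/2 = 1 - E/2)
q(U) = U**3
C(I, H) = -4 (C(I, H) = 6 - (5 + 5)*(-1 + 2) = 6 - 10 = -4)
(C(q(-5), -6)*J(1, 10))*(-1*17) = (-4*(1 - 1/2*1))*(-1*17) = -4*(1 - 1/2)*(-17) = -4*1/2*(-17) = -2*(-17) = 34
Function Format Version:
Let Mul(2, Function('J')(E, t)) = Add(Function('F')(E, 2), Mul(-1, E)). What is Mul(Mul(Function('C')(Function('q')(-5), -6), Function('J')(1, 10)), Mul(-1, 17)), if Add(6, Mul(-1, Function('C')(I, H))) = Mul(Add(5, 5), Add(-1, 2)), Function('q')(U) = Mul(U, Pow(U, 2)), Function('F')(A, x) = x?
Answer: 34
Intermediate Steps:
Function('J')(E, t) = Add(1, Mul(Rational(-1, 2), E)) (Function('J')(E, t) = Mul(Rational(1, 2), Add(2, Mul(-1, E))) = Add(1, Mul(Rational(-1, 2), E)))
Function('q')(U) = Pow(U, 3)
Function('C')(I, H) = -4 (Function('C')(I, H) = Add(6, Mul(-1, Mul(Add(5, 5), Add(-1, 2)))) = Add(6, Mul(-1, Mul(10, 1))) = Add(6, Mul(-1, 10)) = Add(6, -10) = -4)
Mul(Mul(Function('C')(Function('q')(-5), -6), Function('J')(1, 10)), Mul(-1, 17)) = Mul(Mul(-4, Add(1, Mul(Rational(-1, 2), 1))), Mul(-1, 17)) = Mul(Mul(-4, Add(1, Rational(-1, 2))), -17) = Mul(Mul(-4, Rational(1, 2)), -17) = Mul(-2, -17) = 34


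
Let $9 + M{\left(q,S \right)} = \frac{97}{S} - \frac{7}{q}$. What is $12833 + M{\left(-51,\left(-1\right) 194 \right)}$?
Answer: $\frac{1308011}{102} \approx 12824.0$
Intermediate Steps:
$M{\left(q,S \right)} = -9 - \frac{7}{q} + \frac{97}{S}$ ($M{\left(q,S \right)} = -9 - \left(- \frac{97}{S} + \frac{7}{q}\right) = -9 - \frac{7}{q} + \frac{97}{S}$)
$12833 + M{\left(-51,\left(-1\right) 194 \right)} = 12833 - \left(9 + \frac{1}{2} - \frac{7}{51}\right) = 12833 - \left(\frac{452}{51} + \frac{1}{2}\right) = 12833 + \left(-9 + \frac{7}{51} + 97 \left(- \frac{1}{194}\right)\right) = 12833 - \frac{955}{102} = \frac{1308011}{102}$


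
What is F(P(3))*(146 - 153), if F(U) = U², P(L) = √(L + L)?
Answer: -42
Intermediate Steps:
P(L) = √2*√L (P(L) = √(2*L) = √2*√L)
F(P(3))*(146 - 153) = (√2*√3)²*(146 - 153) = (√6)²*(-7) = 6*(-7) = -42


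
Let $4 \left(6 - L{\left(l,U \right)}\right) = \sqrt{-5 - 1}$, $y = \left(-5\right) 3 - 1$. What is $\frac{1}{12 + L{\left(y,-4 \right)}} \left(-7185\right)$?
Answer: $- \frac{68976}{173} - \frac{958 i \sqrt{6}}{173} \approx -398.71 - 13.564 i$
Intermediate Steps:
$y = -16$ ($y = -15 - 1 = -16$)
$L{\left(l,U \right)} = 6 - \frac{i \sqrt{6}}{4}$ ($L{\left(l,U \right)} = 6 - \frac{\sqrt{-5 - 1}}{4} = 6 - \frac{\sqrt{-6}}{4} = 6 - \frac{i \sqrt{6}}{4}$)
$\frac{1}{12 + L{\left(y,-4 \right)}} \left(-7185\right) = \frac{1}{12 + \left(6 - \frac{i \sqrt{6}}{4}\right)} \left(-7185\right) = \frac{1}{18 - \frac{i \sqrt{6}}{4}} \left(-7185\right) = - \frac{7185}{18 - \frac{i \sqrt{6}}{4}}$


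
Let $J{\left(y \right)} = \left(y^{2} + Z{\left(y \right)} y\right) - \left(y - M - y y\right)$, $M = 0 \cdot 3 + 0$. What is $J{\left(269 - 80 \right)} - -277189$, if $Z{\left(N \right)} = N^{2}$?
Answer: $7099711$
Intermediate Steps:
$M = 0$ ($M = 0 + 0 = 0$)
$J{\left(y \right)} = y^{3} - y + 2 y^{2}$ ($J{\left(y \right)} = \left(y^{2} + y^{2} y\right) - \left(y - y y\right) = \left(y^{2} + y^{3}\right) - \left(y - y^{2}\right) = \left(y^{2} + y^{3}\right) + \left(y^{2} - y\right) = y^{3} - y + 2 y^{2}$)
$J{\left(269 - 80 \right)} - -277189 = \left(269 - 80\right) \left(-1 + \left(269 - 80\right)^{2} + 2 \left(269 - 80\right)\right) - -277189 = 189 \left(-1 + 189^{2} + 2 \cdot 189\right) + 277189 = 189 \left(-1 + 35721 + 378\right) + 277189 = 189 \cdot 36098 + 277189 = 6822522 + 277189 = 7099711$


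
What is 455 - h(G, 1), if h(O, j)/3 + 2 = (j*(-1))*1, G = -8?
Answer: 464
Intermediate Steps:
h(O, j) = -6 - 3*j (h(O, j) = -6 + 3*((j*(-1))*1) = -6 + 3*(-j*1) = -6 + 3*(-j) = -6 - 3*j)
455 - h(G, 1) = 455 - (-6 - 3*1) = 455 - (-6 - 3) = 455 - 1*(-9) = 455 + 9 = 464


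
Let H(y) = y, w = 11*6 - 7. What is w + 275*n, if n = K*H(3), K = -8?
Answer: -6541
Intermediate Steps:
w = 59 (w = 66 - 7 = 59)
n = -24 (n = -8*3 = -24)
w + 275*n = 59 + 275*(-24) = 59 - 6600 = -6541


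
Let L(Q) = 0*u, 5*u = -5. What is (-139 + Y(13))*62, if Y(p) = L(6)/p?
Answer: -8618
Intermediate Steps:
u = -1 (u = (1/5)*(-5) = -1)
L(Q) = 0 (L(Q) = 0*(-1) = 0)
Y(p) = 0 (Y(p) = 0/p = 0)
(-139 + Y(13))*62 = (-139 + 0)*62 = -139*62 = -8618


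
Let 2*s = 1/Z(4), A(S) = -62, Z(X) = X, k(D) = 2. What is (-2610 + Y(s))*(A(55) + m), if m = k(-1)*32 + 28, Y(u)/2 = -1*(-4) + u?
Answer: -156105/2 ≈ -78053.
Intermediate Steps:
s = ⅛ (s = (½)/4 = (½)*(¼) = ⅛ ≈ 0.12500)
Y(u) = 8 + 2*u (Y(u) = 2*(-1*(-4) + u) = 2*(4 + u) = 8 + 2*u)
m = 92 (m = 2*32 + 28 = 64 + 28 = 92)
(-2610 + Y(s))*(A(55) + m) = (-2610 + (8 + 2*(⅛)))*(-62 + 92) = (-2610 + (8 + ¼))*30 = (-2610 + 33/4)*30 = -10407/4*30 = -156105/2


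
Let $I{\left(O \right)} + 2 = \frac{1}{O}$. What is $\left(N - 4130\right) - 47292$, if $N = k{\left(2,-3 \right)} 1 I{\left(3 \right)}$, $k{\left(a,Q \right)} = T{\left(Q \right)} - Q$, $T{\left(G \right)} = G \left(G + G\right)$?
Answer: $-51457$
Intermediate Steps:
$I{\left(O \right)} = -2 + \frac{1}{O}$
$T{\left(G \right)} = 2 G^{2}$ ($T{\left(G \right)} = G 2 G = 2 G^{2}$)
$k{\left(a,Q \right)} = - Q + 2 Q^{2}$ ($k{\left(a,Q \right)} = 2 Q^{2} - Q = - Q + 2 Q^{2}$)
$N = -35$ ($N = - 3 \left(-1 + 2 \left(-3\right)\right) 1 \left(-2 + \frac{1}{3}\right) = - 3 \left(-1 - 6\right) 1 \left(-2 + \frac{1}{3}\right) = \left(-3\right) \left(-7\right) 1 \left(- \frac{5}{3}\right) = 21 \cdot 1 \left(- \frac{5}{3}\right) = 21 \left(- \frac{5}{3}\right) = -35$)
$\left(N - 4130\right) - 47292 = \left(-35 - 4130\right) - 47292 = -4165 - 47292 = -51457$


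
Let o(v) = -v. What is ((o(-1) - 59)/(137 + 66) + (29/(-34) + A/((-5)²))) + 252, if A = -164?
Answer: 1453593/5950 ≈ 244.30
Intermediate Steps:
((o(-1) - 59)/(137 + 66) + (29/(-34) + A/((-5)²))) + 252 = ((-1*(-1) - 59)/(137 + 66) + (29/(-34) - 164/((-5)²))) + 252 = ((1 - 59)/203 + (29*(-1/34) - 164/25)) + 252 = (-58*1/203 + (-29/34 - 164*1/25)) + 252 = (-2/7 + (-29/34 - 164/25)) + 252 = (-2/7 - 6301/850) + 252 = -45807/5950 + 252 = 1453593/5950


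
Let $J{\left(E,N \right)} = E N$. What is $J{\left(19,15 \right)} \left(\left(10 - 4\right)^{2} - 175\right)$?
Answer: $-39615$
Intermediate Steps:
$J{\left(19,15 \right)} \left(\left(10 - 4\right)^{2} - 175\right) = 19 \cdot 15 \left(\left(10 - 4\right)^{2} - 175\right) = 285 \left(6^{2} - 175\right) = 285 \left(36 - 175\right) = 285 \left(-139\right) = -39615$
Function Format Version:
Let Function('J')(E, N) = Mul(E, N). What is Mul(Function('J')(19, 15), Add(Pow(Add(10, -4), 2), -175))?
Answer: -39615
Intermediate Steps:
Mul(Function('J')(19, 15), Add(Pow(Add(10, -4), 2), -175)) = Mul(Mul(19, 15), Add(Pow(Add(10, -4), 2), -175)) = Mul(285, Add(Pow(6, 2), -175)) = Mul(285, Add(36, -175)) = Mul(285, -139) = -39615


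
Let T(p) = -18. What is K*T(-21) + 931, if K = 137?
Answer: -1535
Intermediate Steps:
K*T(-21) + 931 = 137*(-18) + 931 = -2466 + 931 = -1535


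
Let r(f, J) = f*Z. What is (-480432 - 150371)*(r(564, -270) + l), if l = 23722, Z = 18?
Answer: -21367820822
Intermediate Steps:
r(f, J) = 18*f (r(f, J) = f*18 = 18*f)
(-480432 - 150371)*(r(564, -270) + l) = (-480432 - 150371)*(18*564 + 23722) = -630803*(10152 + 23722) = -630803*33874 = -21367820822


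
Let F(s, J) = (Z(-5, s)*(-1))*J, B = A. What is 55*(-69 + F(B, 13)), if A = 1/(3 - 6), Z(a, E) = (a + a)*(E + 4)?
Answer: 67265/3 ≈ 22422.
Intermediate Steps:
Z(a, E) = 2*a*(4 + E) (Z(a, E) = (2*a)*(4 + E) = 2*a*(4 + E))
A = -⅓ (A = 1/(-3) = -⅓ ≈ -0.33333)
B = -⅓ ≈ -0.33333
F(s, J) = J*(40 + 10*s) (F(s, J) = ((2*(-5)*(4 + s))*(-1))*J = ((-40 - 10*s)*(-1))*J = (40 + 10*s)*J = J*(40 + 10*s))
55*(-69 + F(B, 13)) = 55*(-69 + 10*13*(4 - ⅓)) = 55*(-69 + 10*13*(11/3)) = 55*(-69 + 1430/3) = 55*(1223/3) = 67265/3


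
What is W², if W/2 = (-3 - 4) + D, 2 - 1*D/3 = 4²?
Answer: 9604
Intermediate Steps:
D = -42 (D = 6 - 3*4² = 6 - 3*16 = 6 - 48 = -42)
W = -98 (W = 2*((-3 - 4) - 42) = 2*(-7 - 42) = 2*(-49) = -98)
W² = (-98)² = 9604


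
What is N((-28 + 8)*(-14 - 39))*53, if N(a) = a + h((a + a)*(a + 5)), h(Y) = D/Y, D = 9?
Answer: 797756003/14200 ≈ 56180.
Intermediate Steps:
h(Y) = 9/Y
N(a) = a + 9/(2*a*(5 + a)) (N(a) = a + 9/(((a + a)*(a + 5))) = a + 9/(((2*a)*(5 + a))) = a + 9/((2*a*(5 + a))) = a + 9*(1/(2*a*(5 + a))) = a + 9/(2*a*(5 + a)))
N((-28 + 8)*(-14 - 39))*53 = ((9 + 2*((-28 + 8)*(-14 - 39))**2*(5 + (-28 + 8)*(-14 - 39)))/(2*(((-28 + 8)*(-14 - 39)))*(5 + (-28 + 8)*(-14 - 39))))*53 = ((9 + 2*(-20*(-53))**2*(5 - 20*(-53)))/(2*((-20*(-53)))*(5 - 20*(-53))))*53 = ((1/2)*(9 + 2*1060**2*(5 + 1060))/(1060*(5 + 1060)))*53 = ((1/2)*(1/1060)*(9 + 2*1123600*1065)/1065)*53 = ((1/2)*(1/1060)*(1/1065)*(9 + 2393268000))*53 = ((1/2)*(1/1060)*(1/1065)*2393268009)*53 = (797756003/752600)*53 = 797756003/14200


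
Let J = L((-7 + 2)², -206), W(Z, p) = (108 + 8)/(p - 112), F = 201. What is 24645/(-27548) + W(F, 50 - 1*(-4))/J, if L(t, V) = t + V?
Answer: -4405649/4986188 ≈ -0.88357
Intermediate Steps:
L(t, V) = V + t
W(Z, p) = 116/(-112 + p)
J = -181 (J = -206 + (-7 + 2)² = -206 + (-5)² = -206 + 25 = -181)
24645/(-27548) + W(F, 50 - 1*(-4))/J = 24645/(-27548) + (116/(-112 + (50 - 1*(-4))))/(-181) = 24645*(-1/27548) + (116/(-112 + (50 + 4)))*(-1/181) = -24645/27548 + (116/(-112 + 54))*(-1/181) = -24645/27548 + (116/(-58))*(-1/181) = -24645/27548 + (116*(-1/58))*(-1/181) = -24645/27548 - 2*(-1/181) = -24645/27548 + 2/181 = -4405649/4986188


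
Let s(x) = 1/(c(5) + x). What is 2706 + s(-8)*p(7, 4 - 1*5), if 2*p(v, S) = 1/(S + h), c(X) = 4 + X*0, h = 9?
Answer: 173183/64 ≈ 2706.0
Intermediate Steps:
c(X) = 4 (c(X) = 4 + 0 = 4)
p(v, S) = 1/(2*(9 + S)) (p(v, S) = 1/(2*(S + 9)) = 1/(2*(9 + S)))
s(x) = 1/(4 + x)
2706 + s(-8)*p(7, 4 - 1*5) = 2706 + (1/(2*(9 + (4 - 1*5))))/(4 - 8) = 2706 + (1/(2*(9 + (4 - 5))))/(-4) = 2706 - 1/(8*(9 - 1)) = 2706 - 1/(8*8) = 2706 - ¼*1/16 = 2706 - 1/64 = 173183/64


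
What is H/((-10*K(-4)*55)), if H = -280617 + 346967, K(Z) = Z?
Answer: 1327/44 ≈ 30.159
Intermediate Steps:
H = 66350
H/((-10*K(-4)*55)) = 66350/((-10*(-4)*55)) = 66350/((40*55)) = 66350/2200 = 66350*(1/2200) = 1327/44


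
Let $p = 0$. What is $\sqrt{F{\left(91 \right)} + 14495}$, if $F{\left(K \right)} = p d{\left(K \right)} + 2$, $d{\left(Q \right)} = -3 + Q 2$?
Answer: $\sqrt{14497} \approx 120.4$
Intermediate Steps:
$d{\left(Q \right)} = -3 + 2 Q$
$F{\left(K \right)} = 2$ ($F{\left(K \right)} = 0 \left(-3 + 2 K\right) + 2 = 0 + 2 = 2$)
$\sqrt{F{\left(91 \right)} + 14495} = \sqrt{2 + 14495} = \sqrt{14497}$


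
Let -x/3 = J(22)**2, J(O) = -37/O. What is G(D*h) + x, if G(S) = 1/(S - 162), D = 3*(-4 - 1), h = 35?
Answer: -2821993/332508 ≈ -8.4870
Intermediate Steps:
D = -15 (D = 3*(-5) = -15)
G(S) = 1/(-162 + S)
x = -4107/484 (x = -3*(-37/22)**2 = -3*1369/484 = -4107/484 ≈ -8.4855)
G(D*h) + x = 1/(-162 - 15*35) - 4107/484 = 1/(-162 - 525) - 4107/484 = 1/(-687) - 4107/484 = -1/687 - 4107/484 = -2821993/332508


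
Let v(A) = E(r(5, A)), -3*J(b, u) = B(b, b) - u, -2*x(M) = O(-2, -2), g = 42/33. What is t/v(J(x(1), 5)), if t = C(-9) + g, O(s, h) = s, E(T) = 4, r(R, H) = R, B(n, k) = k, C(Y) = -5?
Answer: -41/44 ≈ -0.93182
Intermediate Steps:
g = 14/11 (g = 42*(1/33) = 14/11 ≈ 1.2727)
x(M) = 1 (x(M) = -1/2*(-2) = 1)
J(b, u) = -b/3 + u/3 (J(b, u) = -(b - u)/3 = -b/3 + u/3)
v(A) = 4
t = -41/11 (t = -5 + 14/11 = -41/11 ≈ -3.7273)
t/v(J(x(1), 5)) = -41/11/4 = -41/11*1/4 = -41/44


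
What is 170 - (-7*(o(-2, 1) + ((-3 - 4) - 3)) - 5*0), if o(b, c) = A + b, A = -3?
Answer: 65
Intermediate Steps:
o(b, c) = -3 + b
170 - (-7*(o(-2, 1) + ((-3 - 4) - 3)) - 5*0) = 170 - (-7*((-3 - 2) + ((-3 - 4) - 3)) - 5*0) = 170 - (-7*(-5 + (-7 - 3)) + 0) = 170 - (-7*(-5 - 10) + 0) = 170 - (-7*(-15) + 0) = 170 - (105 + 0) = 170 - 1*105 = 170 - 105 = 65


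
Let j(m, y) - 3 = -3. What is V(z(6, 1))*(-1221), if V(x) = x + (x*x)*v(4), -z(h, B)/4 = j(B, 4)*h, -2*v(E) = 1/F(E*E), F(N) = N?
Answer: 0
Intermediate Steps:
j(m, y) = 0 (j(m, y) = 3 - 3 = 0)
v(E) = -1/(2*E²)
z(h, B) = 0 (z(h, B) = -0*h = -4*0 = 0)
V(x) = x - x²/32 (V(x) = x + (x*x)*(-½/4²) = x + x²*(-½*1/16) = x + x²*(-1/32) = x - x²/32)
V(z(6, 1))*(-1221) = ((1/32)*0*(32 - 1*0))*(-1221) = ((1/32)*0*(32 + 0))*(-1221) = ((1/32)*0*32)*(-1221) = 0*(-1221) = 0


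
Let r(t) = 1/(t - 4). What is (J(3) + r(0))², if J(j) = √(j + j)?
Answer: 97/16 - √6/2 ≈ 4.8378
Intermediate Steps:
J(j) = √2*√j (J(j) = √(2*j) = √2*√j)
r(t) = 1/(-4 + t)
(J(3) + r(0))² = (√2*√3 + 1/(-4 + 0))² = (√6 + 1/(-4))² = (√6 - ¼)² = (-¼ + √6)²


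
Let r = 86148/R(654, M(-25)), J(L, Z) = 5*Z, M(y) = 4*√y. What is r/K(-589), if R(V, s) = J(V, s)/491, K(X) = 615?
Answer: -3524889*I/5125 ≈ -687.78*I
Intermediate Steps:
R(V, s) = 5*s/491 (R(V, s) = (5*s)/491 = (5*s)*(1/491) = 5*s/491)
r = -10574667*I/25 (r = 86148/((5*(4*√(-25))/491)) = 86148/((5*(4*(5*I))/491)) = 86148/((5*(20*I)/491)) = 86148/((100*I/491)) = 86148*(-491*I/100) = -10574667*I/25 ≈ -4.2299e+5*I)
r/K(-589) = -10574667*I/25/615 = -10574667*I/25*(1/615) = -3524889*I/5125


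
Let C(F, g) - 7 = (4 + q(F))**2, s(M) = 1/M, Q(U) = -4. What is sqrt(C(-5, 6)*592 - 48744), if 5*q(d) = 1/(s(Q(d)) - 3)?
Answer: 2*I*sqrt(37409422)/65 ≈ 188.19*I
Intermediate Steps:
q(d) = -4/65 (q(d) = 1/(5*(1/(-4) - 3)) = 1/(5*(-1/4 - 3)) = 1/(5*(-13/4)) = (1/5)*(-4/13) = -4/65)
C(F, g) = 95111/4225 (C(F, g) = 7 + (4 - 4/65)**2 = 7 + (256/65)**2 = 7 + 65536/4225 = 95111/4225)
sqrt(C(-5, 6)*592 - 48744) = sqrt((95111/4225)*592 - 48744) = sqrt(56305712/4225 - 48744) = sqrt(-149637688/4225) = 2*I*sqrt(37409422)/65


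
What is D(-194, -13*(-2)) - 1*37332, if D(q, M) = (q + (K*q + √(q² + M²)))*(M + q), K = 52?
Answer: 1690044 - 336*√9578 ≈ 1.6572e+6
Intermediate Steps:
D(q, M) = (M + q)*(√(M² + q²) + 53*q) (D(q, M) = (q + (52*q + √(q² + M²)))*(M + q) = (q + (52*q + √(M² + q²)))*(M + q) = (q + (√(M² + q²) + 52*q))*(M + q) = (√(M² + q²) + 53*q)*(M + q) = (M + q)*(√(M² + q²) + 53*q))
D(-194, -13*(-2)) - 1*37332 = (53*(-194)² + (-13*(-2))*√((-13*(-2))² + (-194)²) - 194*√((-13*(-2))² + (-194)²) + 53*(-13*(-2))*(-194)) - 1*37332 = (53*37636 + 26*√(26² + 37636) - 194*√(26² + 37636) + 53*26*(-194)) - 37332 = (1994708 + 26*√(676 + 37636) - 194*√(676 + 37636) - 267332) - 37332 = (1994708 + 26*√38312 - 388*√9578 - 267332) - 37332 = (1994708 + 26*(2*√9578) - 388*√9578 - 267332) - 37332 = (1994708 + 52*√9578 - 388*√9578 - 267332) - 37332 = (1727376 - 336*√9578) - 37332 = 1690044 - 336*√9578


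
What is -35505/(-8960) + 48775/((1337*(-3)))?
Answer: -8417527/1026816 ≈ -8.1977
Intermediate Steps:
-35505/(-8960) + 48775/((1337*(-3))) = -35505*(-1/8960) + 48775/(-4011) = 7101/1792 + 48775*(-1/4011) = 7101/1792 - 48775/4011 = -8417527/1026816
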